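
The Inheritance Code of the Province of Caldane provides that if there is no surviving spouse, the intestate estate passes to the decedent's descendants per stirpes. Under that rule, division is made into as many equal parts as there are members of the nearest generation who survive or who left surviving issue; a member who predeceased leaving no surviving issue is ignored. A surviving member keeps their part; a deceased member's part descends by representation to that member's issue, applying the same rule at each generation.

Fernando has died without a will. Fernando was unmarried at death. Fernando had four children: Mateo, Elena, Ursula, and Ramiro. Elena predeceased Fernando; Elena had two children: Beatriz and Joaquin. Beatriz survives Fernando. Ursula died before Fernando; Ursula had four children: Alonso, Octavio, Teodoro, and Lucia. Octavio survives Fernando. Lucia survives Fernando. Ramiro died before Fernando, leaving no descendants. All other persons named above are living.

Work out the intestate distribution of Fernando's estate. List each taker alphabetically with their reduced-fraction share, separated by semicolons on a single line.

Alonso 1/12; Beatriz 1/6; Joaquin 1/6; Lucia 1/12; Mateo 1/3; Octavio 1/12; Teodoro 1/12

There is no surviving spouse, so the entire estate passes to Fernando's descendants per stirpes.
Ramiro left no surviving issue, so that branch lapses and is disregarded.
The estate is divided into 3 equal shares of 1/3 among Mateo, Elena, Ursula.
Mateo is living and takes 1/3.
Elena predeceased; the 1/3 allotted to Elena's branch passes to Elena's issue by representation.
The 1/3 is divided into 2 equal shares of 1/6 among Beatriz, Joaquin.
Beatriz is living and takes 1/6.
Joaquin is living and takes 1/6.
Ursula predeceased; the 1/3 allotted to Ursula's branch passes to Ursula's issue by representation.
The 1/3 is divided into 4 equal shares of 1/12 among Alonso, Octavio, Teodoro, Lucia.
Alonso is living and takes 1/12.
Octavio is living and takes 1/12.
Teodoro is living and takes 1/12.
Lucia is living and takes 1/12.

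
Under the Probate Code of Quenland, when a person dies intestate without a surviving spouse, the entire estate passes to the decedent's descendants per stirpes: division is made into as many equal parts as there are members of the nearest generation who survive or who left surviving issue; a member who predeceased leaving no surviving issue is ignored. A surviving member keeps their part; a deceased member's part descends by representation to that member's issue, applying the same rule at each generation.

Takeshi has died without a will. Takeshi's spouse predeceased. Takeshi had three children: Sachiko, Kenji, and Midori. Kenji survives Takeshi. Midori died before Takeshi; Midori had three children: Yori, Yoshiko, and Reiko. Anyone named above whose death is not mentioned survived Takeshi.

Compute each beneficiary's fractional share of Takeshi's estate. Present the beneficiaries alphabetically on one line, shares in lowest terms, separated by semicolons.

There is no surviving spouse, so the entire estate passes to Takeshi's descendants per stirpes.
The estate is divided into 3 equal shares of 1/3 among Sachiko, Kenji, Midori.
Sachiko is living and takes 1/3.
Kenji is living and takes 1/3.
Midori predeceased; the 1/3 allotted to Midori's branch passes to Midori's issue by representation.
The 1/3 is divided into 3 equal shares of 1/9 among Yori, Yoshiko, Reiko.
Yori is living and takes 1/9.
Yoshiko is living and takes 1/9.
Reiko is living and takes 1/9.

Kenji 1/3; Reiko 1/9; Sachiko 1/3; Yori 1/9; Yoshiko 1/9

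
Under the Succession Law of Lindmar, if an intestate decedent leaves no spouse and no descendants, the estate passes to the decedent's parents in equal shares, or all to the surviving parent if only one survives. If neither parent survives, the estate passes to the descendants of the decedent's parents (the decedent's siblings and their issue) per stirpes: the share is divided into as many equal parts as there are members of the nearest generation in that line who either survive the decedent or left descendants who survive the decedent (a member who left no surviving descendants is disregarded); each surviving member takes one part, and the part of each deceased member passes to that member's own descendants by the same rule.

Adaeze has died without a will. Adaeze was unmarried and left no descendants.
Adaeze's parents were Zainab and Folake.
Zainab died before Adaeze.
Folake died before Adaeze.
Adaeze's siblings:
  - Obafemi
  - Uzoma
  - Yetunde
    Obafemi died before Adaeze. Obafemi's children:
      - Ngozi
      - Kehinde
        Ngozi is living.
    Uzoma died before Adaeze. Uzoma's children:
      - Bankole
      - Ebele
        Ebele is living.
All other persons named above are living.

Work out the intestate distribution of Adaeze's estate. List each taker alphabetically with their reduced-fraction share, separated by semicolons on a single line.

Bankole 1/6; Ebele 1/6; Kehinde 1/6; Ngozi 1/6; Yetunde 1/3

Neither parent survives and there are no descendants, so the estate passes to Adaeze's siblings and their issue per stirpes.
The estate is divided into 3 equal shares of 1/3 among Obafemi, Uzoma, Yetunde.
Obafemi predeceased; the 1/3 allotted to Obafemi's branch passes to Obafemi's issue by representation.
The 1/3 is divided into 2 equal shares of 1/6 among Ngozi, Kehinde.
Ngozi is living and takes 1/6.
Kehinde is living and takes 1/6.
Uzoma predeceased; the 1/3 allotted to Uzoma's branch passes to Uzoma's issue by representation.
The 1/3 is divided into 2 equal shares of 1/6 among Bankole, Ebele.
Bankole is living and takes 1/6.
Ebele is living and takes 1/6.
Yetunde is living and takes 1/3.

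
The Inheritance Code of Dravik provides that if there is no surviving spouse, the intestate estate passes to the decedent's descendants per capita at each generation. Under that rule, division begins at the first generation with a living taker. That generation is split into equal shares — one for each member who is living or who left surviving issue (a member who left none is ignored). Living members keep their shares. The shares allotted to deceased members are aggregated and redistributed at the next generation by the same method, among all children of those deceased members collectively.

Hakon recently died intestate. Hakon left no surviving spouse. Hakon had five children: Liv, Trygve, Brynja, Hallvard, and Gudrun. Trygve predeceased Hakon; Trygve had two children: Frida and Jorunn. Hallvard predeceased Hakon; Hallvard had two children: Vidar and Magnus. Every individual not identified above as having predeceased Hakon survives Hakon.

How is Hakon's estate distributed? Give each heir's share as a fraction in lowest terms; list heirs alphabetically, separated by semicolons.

There is no surviving spouse, so the entire estate passes to Hakon's descendants per capita at each generation.
At generation 1 (Liv, Trygve, Brynja, Hallvard, Gudrun) there are 5 shares of (1)/5 = 1/5 each.
Living: Liv, Brynja, and Gudrun — each takes 1/5.
Deceased: Trygve and Hallvard. Their combined 2/5 is pooled and carried to generation 2.
At generation 2 (Frida, Jorunn, Vidar, Magnus) there are 4 shares of (2/5)/4 = 1/10 each.
Living: Frida, Jorunn, Vidar, and Magnus — each takes 1/10.

Brynja 1/5; Frida 1/10; Gudrun 1/5; Jorunn 1/10; Liv 1/5; Magnus 1/10; Vidar 1/10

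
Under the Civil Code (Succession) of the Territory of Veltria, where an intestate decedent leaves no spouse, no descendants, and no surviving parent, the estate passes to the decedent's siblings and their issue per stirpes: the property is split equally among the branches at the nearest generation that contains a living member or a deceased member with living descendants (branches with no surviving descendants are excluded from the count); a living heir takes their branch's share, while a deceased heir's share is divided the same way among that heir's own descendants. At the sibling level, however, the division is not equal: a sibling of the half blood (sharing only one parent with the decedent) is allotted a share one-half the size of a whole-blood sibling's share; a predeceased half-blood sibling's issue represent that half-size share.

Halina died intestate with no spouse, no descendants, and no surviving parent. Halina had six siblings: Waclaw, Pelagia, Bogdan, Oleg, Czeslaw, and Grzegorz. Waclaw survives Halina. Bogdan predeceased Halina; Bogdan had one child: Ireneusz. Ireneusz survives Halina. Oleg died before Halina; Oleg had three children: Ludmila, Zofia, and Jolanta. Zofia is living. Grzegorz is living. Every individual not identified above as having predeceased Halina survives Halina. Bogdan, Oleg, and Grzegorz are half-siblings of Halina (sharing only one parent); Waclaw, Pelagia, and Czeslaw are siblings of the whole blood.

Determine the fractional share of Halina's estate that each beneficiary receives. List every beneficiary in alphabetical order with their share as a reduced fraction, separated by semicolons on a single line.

No spouse, descendants, or parent survives, so the estate passes to Halina's siblings per stirpes.
Half-blood siblings count for one-half the weight of whole-blood siblings at the initial division.
Dividing 1 in proportion to weights (total weight 9/2): Waclaw (weight 1) → 2/9; Pelagia (weight 1) → 2/9; Bogdan (weight 1/2) → 1/9; Oleg (weight 1/2) → 1/9; Czeslaw (weight 1) → 2/9; Grzegorz (weight 1/2) → 1/9.
Waclaw is living and takes 2/9.
Pelagia is living and takes 2/9.
Bogdan predeceased; the 1/9 allotted to Bogdan's branch passes to Bogdan's issue by representation.
Ireneusz is the sole taker at this level and receives the full 1/9.
Oleg predeceased; the 1/9 allotted to Oleg's branch passes to Oleg's issue by representation.
The 1/9 is divided into 3 equal shares of 1/27 among Ludmila, Zofia, Jolanta.
Ludmila is living and takes 1/27.
Zofia is living and takes 1/27.
Jolanta is living and takes 1/27.
Czeslaw is living and takes 2/9.
Grzegorz is living and takes 1/9.

Czeslaw 2/9; Grzegorz 1/9; Ireneusz 1/9; Jolanta 1/27; Ludmila 1/27; Pelagia 2/9; Waclaw 2/9; Zofia 1/27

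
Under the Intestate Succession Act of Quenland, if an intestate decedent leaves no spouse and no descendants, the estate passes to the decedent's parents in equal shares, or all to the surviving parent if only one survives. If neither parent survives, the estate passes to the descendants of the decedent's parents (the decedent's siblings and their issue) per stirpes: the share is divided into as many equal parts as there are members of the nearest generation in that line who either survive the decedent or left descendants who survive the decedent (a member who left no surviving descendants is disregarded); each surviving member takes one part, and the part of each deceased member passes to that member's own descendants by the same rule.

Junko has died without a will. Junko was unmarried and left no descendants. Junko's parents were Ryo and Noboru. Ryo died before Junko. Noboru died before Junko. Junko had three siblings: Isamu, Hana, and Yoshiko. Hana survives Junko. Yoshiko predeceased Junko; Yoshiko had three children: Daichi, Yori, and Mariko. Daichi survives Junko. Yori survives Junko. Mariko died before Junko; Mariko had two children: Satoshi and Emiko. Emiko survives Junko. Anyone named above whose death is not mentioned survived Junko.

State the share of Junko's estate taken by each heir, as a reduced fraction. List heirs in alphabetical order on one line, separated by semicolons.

Daichi 1/9; Emiko 1/18; Hana 1/3; Isamu 1/3; Satoshi 1/18; Yori 1/9

Neither parent survives and there are no descendants, so the estate passes to Junko's siblings and their issue per stirpes.
The estate is divided into 3 equal shares of 1/3 among Isamu, Hana, Yoshiko.
Isamu is living and takes 1/3.
Hana is living and takes 1/3.
Yoshiko predeceased; the 1/3 allotted to Yoshiko's branch passes to Yoshiko's issue by representation.
The 1/3 is divided into 3 equal shares of 1/9 among Daichi, Yori, Mariko.
Daichi is living and takes 1/9.
Yori is living and takes 1/9.
Mariko predeceased; the 1/9 allotted to Mariko's branch passes to Mariko's issue by representation.
The 1/9 is divided into 2 equal shares of 1/18 among Satoshi, Emiko.
Satoshi is living and takes 1/18.
Emiko is living and takes 1/18.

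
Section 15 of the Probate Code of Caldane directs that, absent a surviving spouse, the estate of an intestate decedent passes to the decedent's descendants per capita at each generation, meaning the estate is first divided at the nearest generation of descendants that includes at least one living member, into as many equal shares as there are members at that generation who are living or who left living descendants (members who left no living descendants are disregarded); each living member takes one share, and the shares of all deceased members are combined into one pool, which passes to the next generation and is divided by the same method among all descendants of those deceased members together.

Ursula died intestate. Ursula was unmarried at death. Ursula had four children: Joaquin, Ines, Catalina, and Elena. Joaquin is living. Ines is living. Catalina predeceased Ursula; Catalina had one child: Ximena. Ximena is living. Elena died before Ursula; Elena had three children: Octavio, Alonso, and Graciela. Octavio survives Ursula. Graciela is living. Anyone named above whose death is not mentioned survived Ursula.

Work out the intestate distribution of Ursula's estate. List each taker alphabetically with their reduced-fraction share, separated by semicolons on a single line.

Alonso 1/8; Graciela 1/8; Ines 1/4; Joaquin 1/4; Octavio 1/8; Ximena 1/8

There is no surviving spouse, so the entire estate passes to Ursula's descendants per capita at each generation.
At generation 1 (Joaquin, Ines, Catalina, Elena) there are 4 shares of (1)/4 = 1/4 each.
Living: Joaquin and Ines — each takes 1/4.
Deceased: Catalina and Elena. Their combined 1/2 is pooled and carried to generation 2.
At generation 2 (Ximena, Octavio, Alonso, Graciela) there are 4 shares of (1/2)/4 = 1/8 each.
Living: Ximena, Octavio, Alonso, and Graciela — each takes 1/8.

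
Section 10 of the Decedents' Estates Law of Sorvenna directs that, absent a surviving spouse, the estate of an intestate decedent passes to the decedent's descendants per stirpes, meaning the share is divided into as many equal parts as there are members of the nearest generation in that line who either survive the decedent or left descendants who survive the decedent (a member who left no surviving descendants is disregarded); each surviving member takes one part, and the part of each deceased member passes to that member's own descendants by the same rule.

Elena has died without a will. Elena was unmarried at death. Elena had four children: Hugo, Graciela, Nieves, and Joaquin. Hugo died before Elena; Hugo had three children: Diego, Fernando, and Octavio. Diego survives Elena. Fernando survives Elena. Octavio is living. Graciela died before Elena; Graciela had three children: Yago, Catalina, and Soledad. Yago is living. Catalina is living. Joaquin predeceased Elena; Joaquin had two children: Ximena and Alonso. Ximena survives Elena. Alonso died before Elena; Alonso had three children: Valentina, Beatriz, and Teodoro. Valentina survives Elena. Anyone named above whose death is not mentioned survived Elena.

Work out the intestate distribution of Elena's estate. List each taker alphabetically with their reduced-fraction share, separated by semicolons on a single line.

Beatriz 1/24; Catalina 1/12; Diego 1/12; Fernando 1/12; Nieves 1/4; Octavio 1/12; Soledad 1/12; Teodoro 1/24; Valentina 1/24; Ximena 1/8; Yago 1/12

There is no surviving spouse, so the entire estate passes to Elena's descendants per stirpes.
The estate is divided into 4 equal shares of 1/4 among Hugo, Graciela, Nieves, Joaquin.
Hugo predeceased; the 1/4 allotted to Hugo's branch passes to Hugo's issue by representation.
The 1/4 is divided into 3 equal shares of 1/12 among Diego, Fernando, Octavio.
Diego is living and takes 1/12.
Fernando is living and takes 1/12.
Octavio is living and takes 1/12.
Graciela predeceased; the 1/4 allotted to Graciela's branch passes to Graciela's issue by representation.
The 1/4 is divided into 3 equal shares of 1/12 among Yago, Catalina, Soledad.
Yago is living and takes 1/12.
Catalina is living and takes 1/12.
Soledad is living and takes 1/12.
Nieves is living and takes 1/4.
Joaquin predeceased; the 1/4 allotted to Joaquin's branch passes to Joaquin's issue by representation.
The 1/4 is divided into 2 equal shares of 1/8 among Ximena, Alonso.
Ximena is living and takes 1/8.
Alonso predeceased; the 1/8 allotted to Alonso's branch passes to Alonso's issue by representation.
The 1/8 is divided into 3 equal shares of 1/24 among Valentina, Beatriz, Teodoro.
Valentina is living and takes 1/24.
Beatriz is living and takes 1/24.
Teodoro is living and takes 1/24.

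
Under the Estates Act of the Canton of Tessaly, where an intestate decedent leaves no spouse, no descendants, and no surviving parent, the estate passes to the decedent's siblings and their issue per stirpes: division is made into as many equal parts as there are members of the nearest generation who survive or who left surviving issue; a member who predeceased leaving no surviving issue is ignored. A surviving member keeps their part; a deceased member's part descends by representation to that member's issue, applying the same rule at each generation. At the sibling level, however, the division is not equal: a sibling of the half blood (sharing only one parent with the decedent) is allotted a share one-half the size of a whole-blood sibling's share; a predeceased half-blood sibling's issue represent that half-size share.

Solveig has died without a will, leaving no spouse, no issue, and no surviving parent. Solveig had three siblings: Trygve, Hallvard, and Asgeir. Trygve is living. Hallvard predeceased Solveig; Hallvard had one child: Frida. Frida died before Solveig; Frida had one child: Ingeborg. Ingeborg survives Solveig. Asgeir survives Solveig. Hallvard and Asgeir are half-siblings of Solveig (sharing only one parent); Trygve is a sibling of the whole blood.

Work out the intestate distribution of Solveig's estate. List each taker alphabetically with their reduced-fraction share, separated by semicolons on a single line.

Asgeir 1/4; Ingeborg 1/4; Trygve 1/2

No spouse, descendants, or parent survives, so the estate passes to Solveig's siblings per stirpes.
Half-blood siblings count for one-half the weight of whole-blood siblings at the initial division.
Dividing 1 in proportion to weights (total weight 2): Trygve (weight 1) → 1/2; Hallvard (weight 1/2) → 1/4; Asgeir (weight 1/2) → 1/4.
Trygve is living and takes 1/2.
Hallvard predeceased; the 1/4 allotted to Hallvard's branch passes to Hallvard's issue by representation.
Frida's line is the sole branch at this level, so the full 1/4 passes to Frida's issue by representation.
Ingeborg is the sole taker at this level and receives the full 1/4.
Asgeir is living and takes 1/4.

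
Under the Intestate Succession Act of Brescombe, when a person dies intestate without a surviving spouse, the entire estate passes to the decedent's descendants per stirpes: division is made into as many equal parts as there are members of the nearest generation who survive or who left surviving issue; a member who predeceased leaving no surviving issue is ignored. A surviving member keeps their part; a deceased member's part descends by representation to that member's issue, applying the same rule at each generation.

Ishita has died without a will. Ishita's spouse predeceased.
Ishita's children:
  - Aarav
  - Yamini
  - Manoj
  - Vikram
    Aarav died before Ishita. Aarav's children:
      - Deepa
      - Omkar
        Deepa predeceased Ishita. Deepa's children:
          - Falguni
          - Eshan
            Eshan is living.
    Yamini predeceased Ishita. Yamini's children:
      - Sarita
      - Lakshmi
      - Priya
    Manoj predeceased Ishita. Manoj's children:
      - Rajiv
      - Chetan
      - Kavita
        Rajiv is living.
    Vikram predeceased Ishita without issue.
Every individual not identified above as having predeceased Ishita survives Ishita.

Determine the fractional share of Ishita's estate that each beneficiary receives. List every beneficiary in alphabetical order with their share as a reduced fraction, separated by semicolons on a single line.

There is no surviving spouse, so the entire estate passes to Ishita's descendants per stirpes.
Vikram left no surviving issue, so that branch lapses and is disregarded.
The estate is divided into 3 equal shares of 1/3 among Aarav, Yamini, Manoj.
Aarav predeceased; the 1/3 allotted to Aarav's branch passes to Aarav's issue by representation.
The 1/3 is divided into 2 equal shares of 1/6 among Deepa, Omkar.
Deepa predeceased; the 1/6 allotted to Deepa's branch passes to Deepa's issue by representation.
The 1/6 is divided into 2 equal shares of 1/12 among Falguni, Eshan.
Falguni is living and takes 1/12.
Eshan is living and takes 1/12.
Omkar is living and takes 1/6.
Yamini predeceased; the 1/3 allotted to Yamini's branch passes to Yamini's issue by representation.
The 1/3 is divided into 3 equal shares of 1/9 among Sarita, Lakshmi, Priya.
Sarita is living and takes 1/9.
Lakshmi is living and takes 1/9.
Priya is living and takes 1/9.
Manoj predeceased; the 1/3 allotted to Manoj's branch passes to Manoj's issue by representation.
The 1/3 is divided into 3 equal shares of 1/9 among Rajiv, Chetan, Kavita.
Rajiv is living and takes 1/9.
Chetan is living and takes 1/9.
Kavita is living and takes 1/9.

Chetan 1/9; Eshan 1/12; Falguni 1/12; Kavita 1/9; Lakshmi 1/9; Omkar 1/6; Priya 1/9; Rajiv 1/9; Sarita 1/9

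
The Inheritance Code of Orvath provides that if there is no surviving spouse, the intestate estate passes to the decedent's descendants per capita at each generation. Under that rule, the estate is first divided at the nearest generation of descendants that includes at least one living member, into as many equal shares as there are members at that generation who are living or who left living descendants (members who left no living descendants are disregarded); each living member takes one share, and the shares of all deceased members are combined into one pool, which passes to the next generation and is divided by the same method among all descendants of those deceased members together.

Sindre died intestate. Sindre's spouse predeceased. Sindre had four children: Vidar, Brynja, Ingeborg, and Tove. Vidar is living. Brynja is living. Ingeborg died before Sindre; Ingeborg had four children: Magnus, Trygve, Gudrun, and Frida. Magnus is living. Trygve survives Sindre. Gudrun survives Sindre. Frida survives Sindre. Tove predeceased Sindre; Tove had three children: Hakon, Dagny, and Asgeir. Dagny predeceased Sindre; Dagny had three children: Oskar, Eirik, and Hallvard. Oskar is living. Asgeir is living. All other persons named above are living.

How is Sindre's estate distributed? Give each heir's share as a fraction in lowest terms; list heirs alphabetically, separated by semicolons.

Asgeir 1/14; Brynja 1/4; Eirik 1/42; Frida 1/14; Gudrun 1/14; Hakon 1/14; Hallvard 1/42; Magnus 1/14; Oskar 1/42; Trygve 1/14; Vidar 1/4

There is no surviving spouse, so the entire estate passes to Sindre's descendants per capita at each generation.
At generation 1 (Vidar, Brynja, Ingeborg, Tove) there are 4 shares of (1)/4 = 1/4 each.
Living: Vidar and Brynja — each takes 1/4.
Deceased: Ingeborg and Tove. Their combined 1/2 is pooled and carried to generation 2.
At generation 2 (Magnus, Trygve, Gudrun, Frida, Hakon, Dagny, Asgeir) there are 7 shares of (1/2)/7 = 1/14 each.
Living: Magnus, Trygve, Gudrun, Frida, Hakon, and Asgeir — each takes 1/14.
Deceased: Dagny. That 1/14 share is carried to generation 3.
At generation 3 (Oskar, Eirik, Hallvard) there are 3 shares of (1/14)/3 = 1/42 each.
Living: Oskar, Eirik, and Hallvard — each takes 1/42.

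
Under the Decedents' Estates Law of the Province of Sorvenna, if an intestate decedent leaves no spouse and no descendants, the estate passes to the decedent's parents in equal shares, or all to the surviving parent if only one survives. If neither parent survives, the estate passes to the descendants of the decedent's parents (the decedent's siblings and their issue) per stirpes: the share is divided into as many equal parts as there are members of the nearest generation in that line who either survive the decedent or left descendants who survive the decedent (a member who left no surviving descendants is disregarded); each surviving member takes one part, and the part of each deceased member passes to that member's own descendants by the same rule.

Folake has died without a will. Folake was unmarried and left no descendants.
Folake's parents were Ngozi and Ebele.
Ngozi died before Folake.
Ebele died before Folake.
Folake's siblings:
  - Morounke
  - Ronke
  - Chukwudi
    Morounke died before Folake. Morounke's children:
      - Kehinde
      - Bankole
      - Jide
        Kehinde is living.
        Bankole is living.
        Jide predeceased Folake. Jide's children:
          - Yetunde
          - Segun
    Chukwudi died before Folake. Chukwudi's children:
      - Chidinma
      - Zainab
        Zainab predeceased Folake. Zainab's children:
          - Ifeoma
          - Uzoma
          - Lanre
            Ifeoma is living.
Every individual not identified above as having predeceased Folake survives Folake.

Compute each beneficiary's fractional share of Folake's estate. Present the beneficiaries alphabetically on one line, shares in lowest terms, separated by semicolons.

Neither parent survives and there are no descendants, so the estate passes to Folake's siblings and their issue per stirpes.
The estate is divided into 3 equal shares of 1/3 among Morounke, Ronke, Chukwudi.
Morounke predeceased; the 1/3 allotted to Morounke's branch passes to Morounke's issue by representation.
The 1/3 is divided into 3 equal shares of 1/9 among Kehinde, Bankole, Jide.
Kehinde is living and takes 1/9.
Bankole is living and takes 1/9.
Jide predeceased; the 1/9 allotted to Jide's branch passes to Jide's issue by representation.
The 1/9 is divided into 2 equal shares of 1/18 among Yetunde, Segun.
Yetunde is living and takes 1/18.
Segun is living and takes 1/18.
Ronke is living and takes 1/3.
Chukwudi predeceased; the 1/3 allotted to Chukwudi's branch passes to Chukwudi's issue by representation.
The 1/3 is divided into 2 equal shares of 1/6 among Chidinma, Zainab.
Chidinma is living and takes 1/6.
Zainab predeceased; the 1/6 allotted to Zainab's branch passes to Zainab's issue by representation.
The 1/6 is divided into 3 equal shares of 1/18 among Ifeoma, Uzoma, Lanre.
Ifeoma is living and takes 1/18.
Uzoma is living and takes 1/18.
Lanre is living and takes 1/18.

Bankole 1/9; Chidinma 1/6; Ifeoma 1/18; Kehinde 1/9; Lanre 1/18; Ronke 1/3; Segun 1/18; Uzoma 1/18; Yetunde 1/18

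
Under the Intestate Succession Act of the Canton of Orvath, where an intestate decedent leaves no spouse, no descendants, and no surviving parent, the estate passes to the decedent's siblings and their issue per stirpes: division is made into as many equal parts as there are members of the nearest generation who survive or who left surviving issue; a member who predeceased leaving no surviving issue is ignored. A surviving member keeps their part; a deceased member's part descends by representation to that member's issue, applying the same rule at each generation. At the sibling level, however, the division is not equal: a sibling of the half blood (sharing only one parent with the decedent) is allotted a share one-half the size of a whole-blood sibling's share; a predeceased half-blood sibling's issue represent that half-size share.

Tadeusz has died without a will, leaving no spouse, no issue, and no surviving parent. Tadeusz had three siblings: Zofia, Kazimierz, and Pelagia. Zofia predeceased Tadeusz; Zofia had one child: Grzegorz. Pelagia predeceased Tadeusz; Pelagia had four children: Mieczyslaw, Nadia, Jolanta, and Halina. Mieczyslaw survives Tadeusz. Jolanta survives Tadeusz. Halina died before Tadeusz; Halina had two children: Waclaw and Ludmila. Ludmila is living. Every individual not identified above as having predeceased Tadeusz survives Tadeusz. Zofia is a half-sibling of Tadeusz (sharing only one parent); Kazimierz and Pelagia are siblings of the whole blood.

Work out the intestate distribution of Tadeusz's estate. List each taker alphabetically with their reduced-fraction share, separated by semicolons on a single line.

Grzegorz 1/5; Jolanta 1/10; Kazimierz 2/5; Ludmila 1/20; Mieczyslaw 1/10; Nadia 1/10; Waclaw 1/20

No spouse, descendants, or parent survives, so the estate passes to Tadeusz's siblings per stirpes.
Half-blood siblings count for one-half the weight of whole-blood siblings at the initial division.
Dividing 1 in proportion to weights (total weight 5/2): Zofia (weight 1/2) → 1/5; Kazimierz (weight 1) → 2/5; Pelagia (weight 1) → 2/5.
Zofia predeceased; the 1/5 allotted to Zofia's branch passes to Zofia's issue by representation.
Grzegorz is the sole taker at this level and receives the full 1/5.
Kazimierz is living and takes 2/5.
Pelagia predeceased; the 2/5 allotted to Pelagia's branch passes to Pelagia's issue by representation.
The 2/5 is divided into 4 equal shares of 1/10 among Mieczyslaw, Nadia, Jolanta, Halina.
Mieczyslaw is living and takes 1/10.
Nadia is living and takes 1/10.
Jolanta is living and takes 1/10.
Halina predeceased; the 1/10 allotted to Halina's branch passes to Halina's issue by representation.
The 1/10 is divided into 2 equal shares of 1/20 among Waclaw, Ludmila.
Waclaw is living and takes 1/20.
Ludmila is living and takes 1/20.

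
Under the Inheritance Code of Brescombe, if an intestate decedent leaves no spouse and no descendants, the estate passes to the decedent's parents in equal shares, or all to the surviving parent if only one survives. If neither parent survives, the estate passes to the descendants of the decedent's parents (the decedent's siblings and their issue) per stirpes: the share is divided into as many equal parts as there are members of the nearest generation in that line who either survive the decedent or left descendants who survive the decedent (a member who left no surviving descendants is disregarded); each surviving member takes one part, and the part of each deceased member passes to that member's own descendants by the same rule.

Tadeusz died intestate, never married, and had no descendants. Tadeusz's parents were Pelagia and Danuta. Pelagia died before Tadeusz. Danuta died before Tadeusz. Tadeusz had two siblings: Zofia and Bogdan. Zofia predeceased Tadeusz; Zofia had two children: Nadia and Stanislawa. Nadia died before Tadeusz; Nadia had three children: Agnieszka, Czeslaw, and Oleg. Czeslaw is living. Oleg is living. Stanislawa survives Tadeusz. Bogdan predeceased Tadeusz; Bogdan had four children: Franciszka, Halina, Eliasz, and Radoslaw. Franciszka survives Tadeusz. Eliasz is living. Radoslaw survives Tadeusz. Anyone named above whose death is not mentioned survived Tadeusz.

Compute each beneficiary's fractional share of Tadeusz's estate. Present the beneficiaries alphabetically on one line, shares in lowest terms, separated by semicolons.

Neither parent survives and there are no descendants, so the estate passes to Tadeusz's siblings and their issue per stirpes.
The estate is divided into 2 equal shares of 1/2 among Zofia, Bogdan.
Zofia predeceased; the 1/2 allotted to Zofia's branch passes to Zofia's issue by representation.
The 1/2 is divided into 2 equal shares of 1/4 among Nadia, Stanislawa.
Nadia predeceased; the 1/4 allotted to Nadia's branch passes to Nadia's issue by representation.
The 1/4 is divided into 3 equal shares of 1/12 among Agnieszka, Czeslaw, Oleg.
Agnieszka is living and takes 1/12.
Czeslaw is living and takes 1/12.
Oleg is living and takes 1/12.
Stanislawa is living and takes 1/4.
Bogdan predeceased; the 1/2 allotted to Bogdan's branch passes to Bogdan's issue by representation.
The 1/2 is divided into 4 equal shares of 1/8 among Franciszka, Halina, Eliasz, Radoslaw.
Franciszka is living and takes 1/8.
Halina is living and takes 1/8.
Eliasz is living and takes 1/8.
Radoslaw is living and takes 1/8.

Agnieszka 1/12; Czeslaw 1/12; Eliasz 1/8; Franciszka 1/8; Halina 1/8; Oleg 1/12; Radoslaw 1/8; Stanislawa 1/4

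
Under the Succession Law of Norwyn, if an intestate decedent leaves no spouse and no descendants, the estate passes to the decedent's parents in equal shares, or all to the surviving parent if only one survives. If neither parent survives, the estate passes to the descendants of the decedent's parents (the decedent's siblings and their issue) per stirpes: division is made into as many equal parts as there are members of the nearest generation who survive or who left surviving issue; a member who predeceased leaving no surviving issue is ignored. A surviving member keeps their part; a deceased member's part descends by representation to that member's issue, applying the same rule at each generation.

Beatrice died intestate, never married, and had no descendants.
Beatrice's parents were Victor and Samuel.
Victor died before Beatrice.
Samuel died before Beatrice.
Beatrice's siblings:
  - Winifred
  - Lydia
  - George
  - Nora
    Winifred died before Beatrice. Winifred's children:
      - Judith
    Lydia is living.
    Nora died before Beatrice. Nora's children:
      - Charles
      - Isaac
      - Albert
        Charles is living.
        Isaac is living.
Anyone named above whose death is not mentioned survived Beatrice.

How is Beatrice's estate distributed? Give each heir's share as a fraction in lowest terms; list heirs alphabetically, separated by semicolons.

Albert 1/12; Charles 1/12; George 1/4; Isaac 1/12; Judith 1/4; Lydia 1/4

Neither parent survives and there are no descendants, so the estate passes to Beatrice's siblings and their issue per stirpes.
The estate is divided into 4 equal shares of 1/4 among Winifred, Lydia, George, Nora.
Winifred predeceased; the 1/4 allotted to Winifred's branch passes to Winifred's issue by representation.
Judith is the sole taker at this level and receives the full 1/4.
Lydia is living and takes 1/4.
George is living and takes 1/4.
Nora predeceased; the 1/4 allotted to Nora's branch passes to Nora's issue by representation.
The 1/4 is divided into 3 equal shares of 1/12 among Charles, Isaac, Albert.
Charles is living and takes 1/12.
Isaac is living and takes 1/12.
Albert is living and takes 1/12.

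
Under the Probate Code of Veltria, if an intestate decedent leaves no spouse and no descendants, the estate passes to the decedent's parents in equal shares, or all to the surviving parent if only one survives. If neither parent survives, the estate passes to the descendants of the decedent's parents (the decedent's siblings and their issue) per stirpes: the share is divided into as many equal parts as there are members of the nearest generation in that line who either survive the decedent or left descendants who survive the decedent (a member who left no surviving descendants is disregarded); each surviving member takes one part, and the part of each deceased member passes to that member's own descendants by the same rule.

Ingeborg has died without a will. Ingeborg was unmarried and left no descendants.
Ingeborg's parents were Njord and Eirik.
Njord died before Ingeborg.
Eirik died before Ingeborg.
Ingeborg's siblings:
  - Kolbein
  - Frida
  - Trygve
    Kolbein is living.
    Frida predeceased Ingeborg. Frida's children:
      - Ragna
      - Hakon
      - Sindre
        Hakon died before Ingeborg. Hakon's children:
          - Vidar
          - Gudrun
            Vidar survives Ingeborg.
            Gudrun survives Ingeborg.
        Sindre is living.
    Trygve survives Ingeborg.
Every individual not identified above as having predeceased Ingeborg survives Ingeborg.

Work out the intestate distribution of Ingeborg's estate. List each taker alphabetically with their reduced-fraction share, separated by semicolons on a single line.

Neither parent survives and there are no descendants, so the estate passes to Ingeborg's siblings and their issue per stirpes.
The estate is divided into 3 equal shares of 1/3 among Kolbein, Frida, Trygve.
Kolbein is living and takes 1/3.
Frida predeceased; the 1/3 allotted to Frida's branch passes to Frida's issue by representation.
The 1/3 is divided into 3 equal shares of 1/9 among Ragna, Hakon, Sindre.
Ragna is living and takes 1/9.
Hakon predeceased; the 1/9 allotted to Hakon's branch passes to Hakon's issue by representation.
The 1/9 is divided into 2 equal shares of 1/18 among Vidar, Gudrun.
Vidar is living and takes 1/18.
Gudrun is living and takes 1/18.
Sindre is living and takes 1/9.
Trygve is living and takes 1/3.

Gudrun 1/18; Kolbein 1/3; Ragna 1/9; Sindre 1/9; Trygve 1/3; Vidar 1/18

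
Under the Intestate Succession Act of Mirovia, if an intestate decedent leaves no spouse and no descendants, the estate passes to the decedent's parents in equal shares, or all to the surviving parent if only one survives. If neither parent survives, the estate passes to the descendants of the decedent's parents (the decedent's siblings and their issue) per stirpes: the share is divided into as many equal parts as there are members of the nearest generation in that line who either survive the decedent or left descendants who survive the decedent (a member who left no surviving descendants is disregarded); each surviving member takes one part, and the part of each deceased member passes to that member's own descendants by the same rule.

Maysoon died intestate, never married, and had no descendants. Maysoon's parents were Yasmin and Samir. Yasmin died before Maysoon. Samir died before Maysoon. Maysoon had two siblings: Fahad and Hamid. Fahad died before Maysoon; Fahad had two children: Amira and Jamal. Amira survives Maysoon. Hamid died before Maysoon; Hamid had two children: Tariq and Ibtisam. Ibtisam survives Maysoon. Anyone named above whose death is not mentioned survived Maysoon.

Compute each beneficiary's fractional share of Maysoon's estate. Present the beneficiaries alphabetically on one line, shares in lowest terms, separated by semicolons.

Neither parent survives and there are no descendants, so the estate passes to Maysoon's siblings and their issue per stirpes.
The estate is divided into 2 equal shares of 1/2 among Fahad, Hamid.
Fahad predeceased; the 1/2 allotted to Fahad's branch passes to Fahad's issue by representation.
The 1/2 is divided into 2 equal shares of 1/4 among Amira, Jamal.
Amira is living and takes 1/4.
Jamal is living and takes 1/4.
Hamid predeceased; the 1/2 allotted to Hamid's branch passes to Hamid's issue by representation.
The 1/2 is divided into 2 equal shares of 1/4 among Tariq, Ibtisam.
Tariq is living and takes 1/4.
Ibtisam is living and takes 1/4.

Amira 1/4; Ibtisam 1/4; Jamal 1/4; Tariq 1/4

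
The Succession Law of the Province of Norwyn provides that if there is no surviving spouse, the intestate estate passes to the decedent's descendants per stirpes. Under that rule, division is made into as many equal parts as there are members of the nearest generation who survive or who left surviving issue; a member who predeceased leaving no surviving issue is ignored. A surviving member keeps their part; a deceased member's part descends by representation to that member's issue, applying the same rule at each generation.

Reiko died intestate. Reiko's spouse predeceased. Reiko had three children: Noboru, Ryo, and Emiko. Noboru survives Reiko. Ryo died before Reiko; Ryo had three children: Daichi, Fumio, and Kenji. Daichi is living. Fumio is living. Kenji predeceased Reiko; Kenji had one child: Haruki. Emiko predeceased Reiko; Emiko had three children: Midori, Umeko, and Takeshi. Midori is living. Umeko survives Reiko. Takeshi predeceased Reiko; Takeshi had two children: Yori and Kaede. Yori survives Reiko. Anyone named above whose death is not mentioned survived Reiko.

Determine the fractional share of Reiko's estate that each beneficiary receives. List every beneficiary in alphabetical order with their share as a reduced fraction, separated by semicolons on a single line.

Daichi 1/9; Fumio 1/9; Haruki 1/9; Kaede 1/18; Midori 1/9; Noboru 1/3; Umeko 1/9; Yori 1/18

There is no surviving spouse, so the entire estate passes to Reiko's descendants per stirpes.
The estate is divided into 3 equal shares of 1/3 among Noboru, Ryo, Emiko.
Noboru is living and takes 1/3.
Ryo predeceased; the 1/3 allotted to Ryo's branch passes to Ryo's issue by representation.
The 1/3 is divided into 3 equal shares of 1/9 among Daichi, Fumio, Kenji.
Daichi is living and takes 1/9.
Fumio is living and takes 1/9.
Kenji predeceased; the 1/9 allotted to Kenji's branch passes to Kenji's issue by representation.
Haruki is the sole taker at this level and receives the full 1/9.
Emiko predeceased; the 1/3 allotted to Emiko's branch passes to Emiko's issue by representation.
The 1/3 is divided into 3 equal shares of 1/9 among Midori, Umeko, Takeshi.
Midori is living and takes 1/9.
Umeko is living and takes 1/9.
Takeshi predeceased; the 1/9 allotted to Takeshi's branch passes to Takeshi's issue by representation.
The 1/9 is divided into 2 equal shares of 1/18 among Yori, Kaede.
Yori is living and takes 1/18.
Kaede is living and takes 1/18.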